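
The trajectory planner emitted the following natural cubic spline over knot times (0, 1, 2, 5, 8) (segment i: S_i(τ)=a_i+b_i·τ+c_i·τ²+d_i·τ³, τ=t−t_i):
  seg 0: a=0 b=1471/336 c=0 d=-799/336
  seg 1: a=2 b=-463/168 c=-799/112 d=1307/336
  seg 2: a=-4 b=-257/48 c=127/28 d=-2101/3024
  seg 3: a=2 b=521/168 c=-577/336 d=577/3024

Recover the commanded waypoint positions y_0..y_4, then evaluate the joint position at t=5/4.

y_0=0 y_1=2 y_2=-4 y_3=2 y_4=1
S(5/4) = 6637/7168

y_0 = S_0(0) = a_0 = 0
y_1 = S_1(0) = a_1 = 2
y_2 = S_2(0) = a_2 = -4
y_3 = S_3(0) = a_3 = 2
y_4 = S_3(3) = 1
t_q=5/4 is in segment 1 (τ=1/4); S_1(τ)=6637/7168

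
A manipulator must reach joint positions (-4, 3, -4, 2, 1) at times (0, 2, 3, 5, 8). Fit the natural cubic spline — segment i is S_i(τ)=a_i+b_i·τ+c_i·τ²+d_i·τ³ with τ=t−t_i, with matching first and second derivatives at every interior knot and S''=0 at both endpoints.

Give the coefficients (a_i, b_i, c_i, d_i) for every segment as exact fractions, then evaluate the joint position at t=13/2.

  seg 0: a=-4 b=7591/978 c=0 d=-521/489
  seg 1: a=3 b=-4913/978 c=-1042/163 d=4319/978
  seg 2: a=-4 b=-2230/489 c=2235/326 d=-752/489
  seg 3: a=2 b=2156/489 c=-773/326 d=773/2934
S(13/2) = 10869/2608

Δ: Δ0=7/2, Δ1=-7, Δ2=3, Δ3=-1/3
row 1: diag=6, rhs=-63; c'=1/6, d'=-21/2
row 2: denom=6−1·1/6=35/6; d'=(60−1·-21/2)/(35/6)=423/35
row 3: denom=10−2·12/35=326/35; d'=(-20−2·423/35)/(326/35)=-773/163
back: M3=-773/163
back: M2=423/35−12/35·-773/163=2235/163
back: M1=-21/2−1/6·2235/163=-2084/163
M: M0=0, M1=-2084/163, M2=2235/163, M3=-773/163, M4=0
seg 0: a=-4, c=M0/2=0, d=(M1−M0)/(6·2)=-521/489, b=Δ0−h0·(2M0+M1)/6=7591/978
seg 1: a=3, c=M1/2=-1042/163, d=(M2−M1)/(6·1)=4319/978, b=Δ1−h1·(2M1+M2)/6=-4913/978
seg 2: a=-4, c=M2/2=2235/326, d=(M3−M2)/(6·2)=-752/489, b=Δ2−h2·(2M2+M3)/6=-2230/489
seg 3: a=2, c=M3/2=-773/326, d=(M4−M3)/(6·3)=773/2934, b=Δ3−h3·(2M3+M4)/6=2156/489
t_q=13/2 → seg 3, τ=3/2; S=2+2156/489·τ+-773/326·τ²+773/2934·τ³=10869/2608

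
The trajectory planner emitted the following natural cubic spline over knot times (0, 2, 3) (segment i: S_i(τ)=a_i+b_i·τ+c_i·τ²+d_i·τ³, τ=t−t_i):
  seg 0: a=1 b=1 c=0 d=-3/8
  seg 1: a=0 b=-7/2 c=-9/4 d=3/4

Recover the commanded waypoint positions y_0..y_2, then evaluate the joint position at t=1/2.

y_0 = S_0(0) = a_0 = 1
y_1 = S_1(0) = a_1 = 0
y_2 = S_1(1) = -5
t_q=1/2 is in segment 0 (τ=1/2); S_0(τ)=93/64

y_0=1 y_1=0 y_2=-5
S(1/2) = 93/64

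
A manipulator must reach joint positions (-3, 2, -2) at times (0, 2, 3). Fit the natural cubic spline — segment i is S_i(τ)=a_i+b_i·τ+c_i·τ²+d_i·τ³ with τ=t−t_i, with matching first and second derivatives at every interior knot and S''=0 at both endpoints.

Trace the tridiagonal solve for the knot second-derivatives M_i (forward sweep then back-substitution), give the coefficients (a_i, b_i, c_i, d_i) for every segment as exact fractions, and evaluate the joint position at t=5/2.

  seg 0: a=-3 b=14/3 c=0 d=-13/24
  seg 1: a=2 b=-11/6 c=-13/4 d=13/12
S(5/2) = 13/32

Δ: Δ0=5/2, Δ1=-4
row 1: diag=6, rhs=-39; c'=1/6, d'=-13/2
back: M1=-13/2
M: M0=0, M1=-13/2, M2=0
seg 0: a=-3, c=M0/2=0, d=(M1−M0)/(6·2)=-13/24, b=Δ0−h0·(2M0+M1)/6=14/3
seg 1: a=2, c=M1/2=-13/4, d=(M2−M1)/(6·1)=13/12, b=Δ1−h1·(2M1+M2)/6=-11/6
t_q=5/2 → seg 1, τ=1/2; S=2+-11/6·τ+-13/4·τ²+13/12·τ³=13/32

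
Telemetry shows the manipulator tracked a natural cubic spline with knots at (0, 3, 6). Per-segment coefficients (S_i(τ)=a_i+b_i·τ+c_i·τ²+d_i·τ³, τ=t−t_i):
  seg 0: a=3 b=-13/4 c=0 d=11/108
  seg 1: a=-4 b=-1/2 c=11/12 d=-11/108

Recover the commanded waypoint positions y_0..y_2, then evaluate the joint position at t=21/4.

y_0 = S_0(0) = a_0 = 3
y_1 = S_1(0) = a_1 = -4
y_2 = S_1(3) = 0
t_q=21/4 is in segment 1 (τ=9/4); S_1(τ)=-421/256

y_0=3 y_1=-4 y_2=0
S(21/4) = -421/256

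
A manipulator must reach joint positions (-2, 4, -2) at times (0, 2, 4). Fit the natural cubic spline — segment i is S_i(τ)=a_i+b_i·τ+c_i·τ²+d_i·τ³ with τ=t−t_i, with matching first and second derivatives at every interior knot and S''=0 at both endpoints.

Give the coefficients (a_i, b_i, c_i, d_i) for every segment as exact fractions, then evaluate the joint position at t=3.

  seg 0: a=-2 b=9/2 c=0 d=-3/8
  seg 1: a=4 b=0 c=-9/4 d=3/8
S(3) = 17/8

Δ: Δ0=3, Δ1=-3
row 1: diag=8, rhs=-36; c'=1/4, d'=-9/2
back: M1=-9/2
M: M0=0, M1=-9/2, M2=0
seg 0: a=-2, c=M0/2=0, d=(M1−M0)/(6·2)=-3/8, b=Δ0−h0·(2M0+M1)/6=9/2
seg 1: a=4, c=M1/2=-9/4, d=(M2−M1)/(6·2)=3/8, b=Δ1−h1·(2M1+M2)/6=0
t_q=3 → seg 1, τ=1; S=4+0·τ+-9/4·τ²+3/8·τ³=17/8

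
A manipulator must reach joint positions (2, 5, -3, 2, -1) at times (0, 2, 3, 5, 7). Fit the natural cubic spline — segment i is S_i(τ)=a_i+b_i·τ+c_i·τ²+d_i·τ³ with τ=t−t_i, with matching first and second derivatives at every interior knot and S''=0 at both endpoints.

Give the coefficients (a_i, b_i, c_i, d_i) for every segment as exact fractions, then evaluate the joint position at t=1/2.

  seg 0: a=2 b=351/64 c=0 d=-255/256
  seg 1: a=5 b=-207/32 c=-765/128 d=569/128
  seg 2: a=-3 b=-651/128 c=471/64 d=-913/512
  seg 3: a=2 b=189/64 c=-855/256 d=285/512
S(1/2) = 9457/2048

Δ: Δ0=3/2, Δ1=-8, Δ2=5/2, Δ3=-3/2
row 1: diag=6, rhs=-57; c'=1/6, d'=-19/2
row 2: denom=6−1·1/6=35/6; d'=(63−1·-19/2)/(35/6)=87/7
row 3: denom=8−2·12/35=256/35; d'=(-24−2·87/7)/(256/35)=-855/128
back: M3=-855/128
back: M2=87/7−12/35·-855/128=471/32
back: M1=-19/2−1/6·471/32=-765/64
M: M0=0, M1=-765/64, M2=471/32, M3=-855/128, M4=0
seg 0: a=2, c=M0/2=0, d=(M1−M0)/(6·2)=-255/256, b=Δ0−h0·(2M0+M1)/6=351/64
seg 1: a=5, c=M1/2=-765/128, d=(M2−M1)/(6·1)=569/128, b=Δ1−h1·(2M1+M2)/6=-207/32
seg 2: a=-3, c=M2/2=471/64, d=(M3−M2)/(6·2)=-913/512, b=Δ2−h2·(2M2+M3)/6=-651/128
seg 3: a=2, c=M3/2=-855/256, d=(M4−M3)/(6·2)=285/512, b=Δ3−h3·(2M3+M4)/6=189/64
t_q=1/2 → seg 0, τ=1/2; S=2+351/64·τ+0·τ²+-255/256·τ³=9457/2048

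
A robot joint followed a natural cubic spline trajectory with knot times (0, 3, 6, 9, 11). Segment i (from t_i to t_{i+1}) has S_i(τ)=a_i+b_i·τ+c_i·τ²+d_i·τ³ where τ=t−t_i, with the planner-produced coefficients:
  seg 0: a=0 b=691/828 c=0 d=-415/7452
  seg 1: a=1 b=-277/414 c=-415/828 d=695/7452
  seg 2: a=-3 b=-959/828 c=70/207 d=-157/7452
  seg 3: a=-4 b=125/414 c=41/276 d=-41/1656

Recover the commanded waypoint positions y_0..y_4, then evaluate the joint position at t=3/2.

y_0=0 y_1=1 y_2=-3 y_3=-4 y_4=-3
S(3/2) = 783/736

y_0 = S_0(0) = a_0 = 0
y_1 = S_1(0) = a_1 = 1
y_2 = S_2(0) = a_2 = -3
y_3 = S_3(0) = a_3 = -4
y_4 = S_3(2) = -3
t_q=3/2 is in segment 0 (τ=3/2); S_0(τ)=783/736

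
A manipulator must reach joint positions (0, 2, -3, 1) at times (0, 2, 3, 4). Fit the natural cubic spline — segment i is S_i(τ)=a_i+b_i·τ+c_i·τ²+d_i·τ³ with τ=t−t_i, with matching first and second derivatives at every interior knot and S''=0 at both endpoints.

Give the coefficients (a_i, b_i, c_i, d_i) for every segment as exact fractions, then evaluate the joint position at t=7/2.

  seg 0: a=0 b=89/23 c=0 d=-33/46
  seg 1: a=2 b=-109/23 c=-99/23 d=93/23
  seg 2: a=-3 b=-28/23 c=180/23 d=-60/23
S(7/2) = -91/46

Δ: Δ0=1, Δ1=-5, Δ2=4
row 1: diag=6, rhs=-36; c'=1/6, d'=-6
row 2: denom=4−1·1/6=23/6; d'=(54−1·-6)/(23/6)=360/23
back: M2=360/23
back: M1=-6−1/6·360/23=-198/23
M: M0=0, M1=-198/23, M2=360/23, M3=0
seg 0: a=0, c=M0/2=0, d=(M1−M0)/(6·2)=-33/46, b=Δ0−h0·(2M0+M1)/6=89/23
seg 1: a=2, c=M1/2=-99/23, d=(M2−M1)/(6·1)=93/23, b=Δ1−h1·(2M1+M2)/6=-109/23
seg 2: a=-3, c=M2/2=180/23, d=(M3−M2)/(6·1)=-60/23, b=Δ2−h2·(2M2+M3)/6=-28/23
t_q=7/2 → seg 2, τ=1/2; S=-3+-28/23·τ+180/23·τ²+-60/23·τ³=-91/46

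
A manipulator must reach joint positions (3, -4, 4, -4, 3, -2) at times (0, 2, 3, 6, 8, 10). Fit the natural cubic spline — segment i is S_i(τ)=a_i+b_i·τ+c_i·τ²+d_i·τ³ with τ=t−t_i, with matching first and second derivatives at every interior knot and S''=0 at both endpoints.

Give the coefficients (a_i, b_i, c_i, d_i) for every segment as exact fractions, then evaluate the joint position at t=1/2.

  seg 0: a=3 b=-37961/4710 c=0 d=5369/4710
  seg 1: a=-4 b=26467/4710 c=5369/785 d=-21001/4710
  seg 2: a=4 b=13946/2355 c=-10263/1570 d=3461/2826
  seg 3: a=-4 b=-1097/4710 c=3521/785 d=-2467/1884
  seg 4: a=3 b=9397/4710 c=-5293/1570 d=5293/9420
S(1/2) = -2229/2512

Δ: Δ0=-7/2, Δ1=8, Δ2=-8/3, Δ3=7/2, Δ4=-5/2
row 1: diag=6, rhs=69; c'=1/6, d'=23/2
row 2: denom=8−1·1/6=47/6; d'=(-64−1·23/2)/(47/6)=-453/47
row 3: denom=10−3·18/47=416/47; d'=(37−3·-453/47)/(416/47)=1549/208
row 4: denom=8−2·47/208=785/104; d'=(-36−2·1549/208)/(785/104)=-5293/785
back: M4=-5293/785
back: M3=1549/208−47/208·-5293/785=7042/785
back: M2=-453/47−18/47·7042/785=-10263/785
back: M1=23/2−1/6·-10263/785=10738/785
M: M0=0, M1=10738/785, M2=-10263/785, M3=7042/785, M4=-5293/785, M5=0
seg 0: a=3, c=M0/2=0, d=(M1−M0)/(6·2)=5369/4710, b=Δ0−h0·(2M0+M1)/6=-37961/4710
seg 1: a=-4, c=M1/2=5369/785, d=(M2−M1)/(6·1)=-21001/4710, b=Δ1−h1·(2M1+M2)/6=26467/4710
seg 2: a=4, c=M2/2=-10263/1570, d=(M3−M2)/(6·3)=3461/2826, b=Δ2−h2·(2M2+M3)/6=13946/2355
seg 3: a=-4, c=M3/2=3521/785, d=(M4−M3)/(6·2)=-2467/1884, b=Δ3−h3·(2M3+M4)/6=-1097/4710
seg 4: a=3, c=M4/2=-5293/1570, d=(M5−M4)/(6·2)=5293/9420, b=Δ4−h4·(2M4+M5)/6=9397/4710
t_q=1/2 → seg 0, τ=1/2; S=3+-37961/4710·τ+0·τ²+5369/4710·τ³=-2229/2512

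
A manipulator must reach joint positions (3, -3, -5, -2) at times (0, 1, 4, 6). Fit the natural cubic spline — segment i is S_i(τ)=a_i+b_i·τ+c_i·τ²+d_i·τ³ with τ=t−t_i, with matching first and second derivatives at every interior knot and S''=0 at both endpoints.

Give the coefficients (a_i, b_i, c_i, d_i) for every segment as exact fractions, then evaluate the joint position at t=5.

Δ: Δ0=-6, Δ1=-2/3, Δ2=3/2
row 1: diag=8, rhs=32; c'=3/8, d'=4
row 2: denom=10−3·3/8=71/8; d'=(13−3·4)/(71/8)=8/71
back: M2=8/71
back: M1=4−3/8·8/71=281/71
M: M0=0, M1=281/71, M2=8/71, M3=0
seg 0: a=3, c=M0/2=0, d=(M1−M0)/(6·1)=281/426, b=Δ0−h0·(2M0+M1)/6=-2837/426
seg 1: a=-3, c=M1/2=281/142, d=(M2−M1)/(6·3)=-91/426, b=Δ1−h1·(2M1+M2)/6=-997/213
seg 2: a=-5, c=M2/2=4/71, d=(M3−M2)/(6·2)=-2/213, b=Δ2−h2·(2M2+M3)/6=607/426
t_q=5 → seg 2, τ=1; S=-5+607/426·τ+4/71·τ²+-2/213·τ³=-501/142

  seg 0: a=3 b=-2837/426 c=0 d=281/426
  seg 1: a=-3 b=-997/213 c=281/142 d=-91/426
  seg 2: a=-5 b=607/426 c=4/71 d=-2/213
S(5) = -501/142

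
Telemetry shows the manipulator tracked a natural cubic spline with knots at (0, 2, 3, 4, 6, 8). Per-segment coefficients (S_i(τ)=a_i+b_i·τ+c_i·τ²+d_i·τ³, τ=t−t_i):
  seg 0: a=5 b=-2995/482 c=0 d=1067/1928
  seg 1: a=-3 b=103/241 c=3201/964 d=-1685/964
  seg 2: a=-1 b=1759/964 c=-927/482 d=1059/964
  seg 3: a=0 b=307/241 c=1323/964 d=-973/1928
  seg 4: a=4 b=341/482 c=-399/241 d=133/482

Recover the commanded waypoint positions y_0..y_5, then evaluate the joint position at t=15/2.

y_0 = S_0(0) = a_0 = 5
y_1 = S_1(0) = a_1 = -3
y_2 = S_2(0) = a_2 = -1
y_3 = S_3(0) = a_3 = 0
y_4 = S_4(0) = a_4 = 4
y_5 = S_4(2) = 1
t_q=15/2 is in segment 4 (τ=3/2); S_4(τ)=8743/3856

y_0=5 y_1=-3 y_2=-1 y_3=0 y_4=4 y_5=1
S(15/2) = 8743/3856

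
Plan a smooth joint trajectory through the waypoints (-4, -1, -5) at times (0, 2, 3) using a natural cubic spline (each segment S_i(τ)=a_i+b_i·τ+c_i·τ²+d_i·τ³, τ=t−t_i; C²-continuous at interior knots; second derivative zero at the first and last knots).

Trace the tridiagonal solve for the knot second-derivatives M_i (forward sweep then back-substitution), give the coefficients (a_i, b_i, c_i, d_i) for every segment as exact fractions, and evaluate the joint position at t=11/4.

Δ: Δ0=3/2, Δ1=-4
row 1: diag=6, rhs=-33; c'=1/6, d'=-11/2
back: M1=-11/2
M: M0=0, M1=-11/2, M2=0
seg 0: a=-4, c=M0/2=0, d=(M1−M0)/(6·2)=-11/24, b=Δ0−h0·(2M0+M1)/6=10/3
seg 1: a=-1, c=M1/2=-11/4, d=(M2−M1)/(6·1)=11/12, b=Δ1−h1·(2M1+M2)/6=-13/6
t_q=11/4 → seg 1, τ=3/4; S=-1+-13/6·τ+-11/4·τ²+11/12·τ³=-969/256

  seg 0: a=-4 b=10/3 c=0 d=-11/24
  seg 1: a=-1 b=-13/6 c=-11/4 d=11/12
S(11/4) = -969/256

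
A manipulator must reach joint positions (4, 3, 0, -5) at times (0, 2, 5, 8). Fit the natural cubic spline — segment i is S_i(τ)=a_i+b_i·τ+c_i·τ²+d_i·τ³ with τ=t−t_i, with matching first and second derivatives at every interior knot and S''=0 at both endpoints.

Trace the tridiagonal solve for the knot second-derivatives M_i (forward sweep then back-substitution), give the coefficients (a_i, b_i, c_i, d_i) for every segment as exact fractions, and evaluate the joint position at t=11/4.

  seg 0: a=4 b=-95/222 c=0 d=-2/111
  seg 1: a=3 b=-143/222 c=-4/37 d=-7/1998
  seg 2: a=0 b=-154/111 c=-31/222 d=31/1998
S(11/4) = 11625/4736

Δ: Δ0=-1/2, Δ1=-1, Δ2=-5/3
row 1: diag=10, rhs=-3; c'=3/10, d'=-3/10
row 2: denom=12−3·3/10=111/10; d'=(-4−3·-3/10)/(111/10)=-31/111
back: M2=-31/111
back: M1=-3/10−3/10·-31/111=-8/37
M: M0=0, M1=-8/37, M2=-31/111, M3=0
seg 0: a=4, c=M0/2=0, d=(M1−M0)/(6·2)=-2/111, b=Δ0−h0·(2M0+M1)/6=-95/222
seg 1: a=3, c=M1/2=-4/37, d=(M2−M1)/(6·3)=-7/1998, b=Δ1−h1·(2M1+M2)/6=-143/222
seg 2: a=0, c=M2/2=-31/222, d=(M3−M2)/(6·3)=31/1998, b=Δ2−h2·(2M2+M3)/6=-154/111
t_q=11/4 → seg 1, τ=3/4; S=3+-143/222·τ+-4/37·τ²+-7/1998·τ³=11625/4736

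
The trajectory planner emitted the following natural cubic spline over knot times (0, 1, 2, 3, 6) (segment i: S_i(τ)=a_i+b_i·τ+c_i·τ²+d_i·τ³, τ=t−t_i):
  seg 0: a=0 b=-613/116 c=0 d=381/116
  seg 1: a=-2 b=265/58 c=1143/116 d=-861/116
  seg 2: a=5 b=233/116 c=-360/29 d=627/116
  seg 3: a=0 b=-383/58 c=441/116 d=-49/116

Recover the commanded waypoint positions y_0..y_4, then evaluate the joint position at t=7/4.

y_0=0 y_1=-2 y_2=5 y_3=0 y_4=3
S(7/4) = 28493/7424

y_0 = S_0(0) = a_0 = 0
y_1 = S_1(0) = a_1 = -2
y_2 = S_2(0) = a_2 = 5
y_3 = S_3(0) = a_3 = 0
y_4 = S_3(3) = 3
t_q=7/4 is in segment 1 (τ=3/4); S_1(τ)=28493/7424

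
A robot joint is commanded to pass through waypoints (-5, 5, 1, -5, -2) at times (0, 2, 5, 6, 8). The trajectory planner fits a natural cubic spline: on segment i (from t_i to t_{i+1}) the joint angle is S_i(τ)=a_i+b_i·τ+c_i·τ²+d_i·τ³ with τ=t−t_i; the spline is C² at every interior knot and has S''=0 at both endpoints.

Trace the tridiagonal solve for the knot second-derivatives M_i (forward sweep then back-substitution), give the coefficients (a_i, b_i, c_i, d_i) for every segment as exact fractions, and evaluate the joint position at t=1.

Δ: Δ0=5, Δ1=-4/3, Δ2=-6, Δ3=3/2
row 1: diag=10, rhs=-38; c'=3/10, d'=-19/5
row 2: denom=8−3·3/10=71/10; d'=(-28−3·-19/5)/(71/10)=-166/71
row 3: denom=6−1·10/71=416/71; d'=(45−1·-166/71)/(416/71)=3361/416
back: M3=3361/416
back: M2=-166/71−10/71·3361/416=-723/208
back: M1=-19/5−3/10·-723/208=-1147/416
M: M0=0, M1=-1147/416, M2=-723/208, M3=3361/416, M4=0
seg 0: a=-5, c=M0/2=0, d=(M1−M0)/(6·2)=-1147/4992, b=Δ0−h0·(2M0+M1)/6=7387/1248
seg 1: a=5, c=M1/2=-1147/832, d=(M2−M1)/(6·3)=-23/576, b=Δ1−h1·(2M1+M2)/6=1973/624
seg 2: a=1, c=M2/2=-723/416, d=(M3−M2)/(6·1)=4807/2496, b=Δ2−h2·(2M2+M3)/6=-15445/2496
seg 3: a=-5, c=M3/2=3361/832, d=(M4−M3)/(6·2)=-3361/4992, b=Δ3−h3·(2M3+M4)/6=-2425/624
t_q=1 → seg 0, τ=1; S=-5+7387/1248·τ+0·τ²+-1147/4992·τ³=1147/1664

  seg 0: a=-5 b=7387/1248 c=0 d=-1147/4992
  seg 1: a=5 b=1973/624 c=-1147/832 d=-23/576
  seg 2: a=1 b=-15445/2496 c=-723/416 d=4807/2496
  seg 3: a=-5 b=-2425/624 c=3361/832 d=-3361/4992
S(1) = 1147/1664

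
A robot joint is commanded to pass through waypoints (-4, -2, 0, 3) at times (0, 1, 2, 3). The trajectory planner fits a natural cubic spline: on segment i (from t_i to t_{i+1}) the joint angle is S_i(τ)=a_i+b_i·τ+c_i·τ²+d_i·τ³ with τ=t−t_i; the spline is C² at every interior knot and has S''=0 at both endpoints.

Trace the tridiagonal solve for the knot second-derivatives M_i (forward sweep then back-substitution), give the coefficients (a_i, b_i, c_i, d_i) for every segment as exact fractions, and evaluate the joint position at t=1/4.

Δ: Δ0=2, Δ1=2, Δ2=3
row 1: diag=4, rhs=0; c'=1/4, d'=0
row 2: denom=4−1·1/4=15/4; d'=(6−1·0)/(15/4)=8/5
back: M2=8/5
back: M1=0−1/4·8/5=-2/5
M: M0=0, M1=-2/5, M2=8/5, M3=0
seg 0: a=-4, c=M0/2=0, d=(M1−M0)/(6·1)=-1/15, b=Δ0−h0·(2M0+M1)/6=31/15
seg 1: a=-2, c=M1/2=-1/5, d=(M2−M1)/(6·1)=1/3, b=Δ1−h1·(2M1+M2)/6=28/15
seg 2: a=0, c=M2/2=4/5, d=(M3−M2)/(6·1)=-4/15, b=Δ2−h2·(2M2+M3)/6=37/15
t_q=1/4 → seg 0, τ=1/4; S=-4+31/15·τ+0·τ²+-1/15·τ³=-223/64

  seg 0: a=-4 b=31/15 c=0 d=-1/15
  seg 1: a=-2 b=28/15 c=-1/5 d=1/3
  seg 2: a=0 b=37/15 c=4/5 d=-4/15
S(1/4) = -223/64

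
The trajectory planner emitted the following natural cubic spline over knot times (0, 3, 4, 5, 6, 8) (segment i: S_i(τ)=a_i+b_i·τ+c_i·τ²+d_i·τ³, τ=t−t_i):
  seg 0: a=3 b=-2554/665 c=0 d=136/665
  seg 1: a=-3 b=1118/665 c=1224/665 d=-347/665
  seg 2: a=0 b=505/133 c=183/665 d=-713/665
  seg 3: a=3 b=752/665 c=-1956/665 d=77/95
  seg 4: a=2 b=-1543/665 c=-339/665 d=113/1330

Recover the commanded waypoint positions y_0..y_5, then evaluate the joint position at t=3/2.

y_0 = S_0(0) = a_0 = 3
y_1 = S_1(0) = a_1 = -3
y_2 = S_2(0) = a_2 = 0
y_3 = S_3(0) = a_3 = 3
y_4 = S_4(0) = a_4 = 2
y_5 = S_4(2) = -4
t_q=3/2 is in segment 0 (τ=3/2); S_0(τ)=-1377/665

y_0=3 y_1=-3 y_2=0 y_3=3 y_4=2 y_5=-4
S(3/2) = -1377/665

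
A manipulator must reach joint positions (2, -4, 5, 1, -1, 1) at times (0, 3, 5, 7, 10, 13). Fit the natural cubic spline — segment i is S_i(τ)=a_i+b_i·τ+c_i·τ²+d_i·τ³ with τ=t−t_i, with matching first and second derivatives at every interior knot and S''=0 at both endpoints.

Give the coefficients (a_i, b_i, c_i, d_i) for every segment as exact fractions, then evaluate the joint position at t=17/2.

Δ: Δ0=-2, Δ1=9/2, Δ2=-2, Δ3=-2/3, Δ4=2/3
row 1: diag=10, rhs=39; c'=1/5, d'=39/10
row 2: denom=8−2·1/5=38/5; d'=(-39−2·39/10)/(38/5)=-117/19
row 3: denom=10−2·5/19=180/19; d'=(8−2·-117/19)/(180/19)=193/90
row 4: denom=12−3·19/60=221/20; d'=(8−3·193/90)/(221/20)=94/663
back: M4=94/663
back: M3=193/90−19/60·94/663=464/221
back: M2=-117/19−5/19·464/221=-1483/221
back: M1=39/10−1/5·-1483/221=2317/442
M: M0=0, M1=2317/442, M2=-1483/221, M3=464/221, M4=94/663, M5=0
seg 0: a=2, c=M0/2=0, d=(M1−M0)/(6·3)=2317/7956, b=Δ0−h0·(2M0+M1)/6=-4085/884
seg 1: a=-4, c=M1/2=2317/884, d=(M2−M1)/(6·2)=-1761/1768, b=Δ1−h1·(2M1+M2)/6=1433/442
seg 2: a=5, c=M2/2=-1483/442, d=(M3−M2)/(6·2)=649/884, b=Δ2−h2·(2M2+M3)/6=392/221
seg 3: a=1, c=M3/2=232/221, d=(M4−M3)/(6·3)=-649/5967, b=Δ3−h3·(2M3+M4)/6=-627/221
seg 4: a=-1, c=M4/2=47/663, d=(M5−M4)/(6·3)=-47/5967, b=Δ4−h4·(2M4+M5)/6=116/221
t_q=17/2 → seg 3, τ=3/2; S=1+-627/221·τ+232/221·τ²+-649/5967·τ³=-2229/1768

  seg 0: a=2 b=-4085/884 c=0 d=2317/7956
  seg 1: a=-4 b=1433/442 c=2317/884 d=-1761/1768
  seg 2: a=5 b=392/221 c=-1483/442 d=649/884
  seg 3: a=1 b=-627/221 c=232/221 d=-649/5967
  seg 4: a=-1 b=116/221 c=47/663 d=-47/5967
S(17/2) = -2229/1768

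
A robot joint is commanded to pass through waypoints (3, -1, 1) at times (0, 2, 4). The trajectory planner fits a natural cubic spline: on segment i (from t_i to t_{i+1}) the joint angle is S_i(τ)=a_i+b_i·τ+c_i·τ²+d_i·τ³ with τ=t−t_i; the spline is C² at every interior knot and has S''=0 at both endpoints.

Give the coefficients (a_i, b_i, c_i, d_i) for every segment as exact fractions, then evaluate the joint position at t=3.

Δ: Δ0=-2, Δ1=1
row 1: diag=8, rhs=18; c'=1/4, d'=9/4
back: M1=9/4
M: M0=0, M1=9/4, M2=0
seg 0: a=3, c=M0/2=0, d=(M1−M0)/(6·2)=3/16, b=Δ0−h0·(2M0+M1)/6=-11/4
seg 1: a=-1, c=M1/2=9/8, d=(M2−M1)/(6·2)=-3/16, b=Δ1−h1·(2M1+M2)/6=-1/2
t_q=3 → seg 1, τ=1; S=-1+-1/2·τ+9/8·τ²+-3/16·τ³=-9/16

  seg 0: a=3 b=-11/4 c=0 d=3/16
  seg 1: a=-1 b=-1/2 c=9/8 d=-3/16
S(3) = -9/16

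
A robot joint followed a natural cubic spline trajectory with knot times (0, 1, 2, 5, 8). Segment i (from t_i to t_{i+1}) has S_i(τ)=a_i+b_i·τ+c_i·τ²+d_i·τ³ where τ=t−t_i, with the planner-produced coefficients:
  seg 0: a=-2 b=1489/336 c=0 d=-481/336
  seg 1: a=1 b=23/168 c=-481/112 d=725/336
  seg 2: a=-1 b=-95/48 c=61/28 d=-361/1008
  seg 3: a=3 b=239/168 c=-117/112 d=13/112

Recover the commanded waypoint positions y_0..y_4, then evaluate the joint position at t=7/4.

y_0 = S_0(0) = a_0 = -2
y_1 = S_1(0) = a_1 = 1
y_2 = S_2(0) = a_2 = -1
y_3 = S_3(0) = a_3 = 3
y_4 = S_3(3) = 1
t_q=7/4 is in segment 1 (τ=3/4); S_1(τ)=-2887/7168

y_0=-2 y_1=1 y_2=-1 y_3=3 y_4=1
S(7/4) = -2887/7168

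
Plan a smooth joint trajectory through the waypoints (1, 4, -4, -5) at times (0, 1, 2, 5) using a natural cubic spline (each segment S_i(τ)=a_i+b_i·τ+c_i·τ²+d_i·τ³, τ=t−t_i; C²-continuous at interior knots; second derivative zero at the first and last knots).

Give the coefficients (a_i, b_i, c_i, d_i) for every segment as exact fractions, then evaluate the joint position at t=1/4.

Δ: Δ0=3, Δ1=-8, Δ2=-1/3
row 1: diag=4, rhs=-66; c'=1/4, d'=-33/2
row 2: denom=8−1·1/4=31/4; d'=(46−1·-33/2)/(31/4)=250/31
back: M2=250/31
back: M1=-33/2−1/4·250/31=-574/31
M: M0=0, M1=-574/31, M2=250/31, M3=0
seg 0: a=1, c=M0/2=0, d=(M1−M0)/(6·1)=-287/93, b=Δ0−h0·(2M0+M1)/6=566/93
seg 1: a=4, c=M1/2=-287/31, d=(M2−M1)/(6·1)=412/93, b=Δ1−h1·(2M1+M2)/6=-295/93
seg 2: a=-4, c=M2/2=125/31, d=(M3−M2)/(6·3)=-125/279, b=Δ2−h2·(2M2+M3)/6=-781/93
t_q=1/4 → seg 0, τ=1/4; S=1+566/93·τ+0·τ²+-287/93·τ³=4907/1984

  seg 0: a=1 b=566/93 c=0 d=-287/93
  seg 1: a=4 b=-295/93 c=-287/31 d=412/93
  seg 2: a=-4 b=-781/93 c=125/31 d=-125/279
S(1/4) = 4907/1984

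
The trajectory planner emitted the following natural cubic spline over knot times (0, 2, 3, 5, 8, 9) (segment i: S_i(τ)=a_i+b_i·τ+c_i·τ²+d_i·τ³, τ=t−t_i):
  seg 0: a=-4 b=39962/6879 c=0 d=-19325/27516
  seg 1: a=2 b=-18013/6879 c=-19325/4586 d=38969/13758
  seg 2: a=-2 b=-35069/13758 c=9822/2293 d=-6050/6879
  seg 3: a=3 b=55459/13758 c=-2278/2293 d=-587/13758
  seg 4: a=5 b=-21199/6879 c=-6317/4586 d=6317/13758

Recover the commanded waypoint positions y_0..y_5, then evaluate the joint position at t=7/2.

y_0 = S_0(0) = a_0 = -4
y_1 = S_1(0) = a_1 = 2
y_2 = S_2(0) = a_2 = -2
y_3 = S_3(0) = a_3 = 3
y_4 = S_4(0) = a_4 = 5
y_5 = S_4(1) = 1
t_q=7/2 is in segment 2 (τ=1/2); S_2(τ)=-5305/2293

y_0=-4 y_1=2 y_2=-2 y_3=3 y_4=5 y_5=1
S(7/2) = -5305/2293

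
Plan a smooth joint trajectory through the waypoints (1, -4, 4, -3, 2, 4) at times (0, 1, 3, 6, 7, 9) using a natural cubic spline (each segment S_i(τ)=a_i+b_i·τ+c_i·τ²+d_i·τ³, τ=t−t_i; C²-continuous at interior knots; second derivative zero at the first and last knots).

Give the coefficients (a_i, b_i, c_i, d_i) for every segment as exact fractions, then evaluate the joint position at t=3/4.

  seg 0: a=1 b=-24251/3462 c=0 d=6941/3462
  seg 1: a=-4 b=-1714/1731 c=6941/1154 d=-12185/6924
  seg 2: a=4 b=3377/1731 c=-2622/577 d=1798/1731
  seg 3: a=-3 b=4727/1731 c=2772/577 d=-4388/1731
  seg 4: a=2 b=8195/1731 c=-1616/577 d=808/1731
S(3/4) = -251691/73856

Δ: Δ0=-5, Δ1=4, Δ2=-7/3, Δ3=5, Δ4=1
row 1: diag=6, rhs=54; c'=1/3, d'=9
row 2: denom=10−2·1/3=28/3; d'=(-38−2·9)/(28/3)=-6
row 3: denom=8−3·9/28=197/28; d'=(44−3·-6)/(197/28)=1736/197
row 4: denom=6−1·28/197=1154/197; d'=(-24−1·1736/197)/(1154/197)=-3232/577
back: M4=-3232/577
back: M3=1736/197−28/197·-3232/577=5544/577
back: M2=-6−9/28·5544/577=-5244/577
back: M1=9−1/3·-5244/577=6941/577
M: M0=0, M1=6941/577, M2=-5244/577, M3=5544/577, M4=-3232/577, M5=0
seg 0: a=1, c=M0/2=0, d=(M1−M0)/(6·1)=6941/3462, b=Δ0−h0·(2M0+M1)/6=-24251/3462
seg 1: a=-4, c=M1/2=6941/1154, d=(M2−M1)/(6·2)=-12185/6924, b=Δ1−h1·(2M1+M2)/6=-1714/1731
seg 2: a=4, c=M2/2=-2622/577, d=(M3−M2)/(6·3)=1798/1731, b=Δ2−h2·(2M2+M3)/6=3377/1731
seg 3: a=-3, c=M3/2=2772/577, d=(M4−M3)/(6·1)=-4388/1731, b=Δ3−h3·(2M3+M4)/6=4727/1731
seg 4: a=2, c=M4/2=-1616/577, d=(M5−M4)/(6·2)=808/1731, b=Δ4−h4·(2M4+M5)/6=8195/1731
t_q=3/4 → seg 0, τ=3/4; S=1+-24251/3462·τ+0·τ²+6941/3462·τ³=-251691/73856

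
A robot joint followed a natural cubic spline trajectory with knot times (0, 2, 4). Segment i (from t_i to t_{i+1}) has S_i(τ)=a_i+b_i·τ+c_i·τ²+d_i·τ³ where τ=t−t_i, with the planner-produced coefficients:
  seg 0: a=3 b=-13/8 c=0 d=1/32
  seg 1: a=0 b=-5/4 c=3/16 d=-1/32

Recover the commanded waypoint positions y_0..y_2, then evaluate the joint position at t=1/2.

y_0 = S_0(0) = a_0 = 3
y_1 = S_1(0) = a_1 = 0
y_2 = S_1(2) = -2
t_q=1/2 is in segment 0 (τ=1/2); S_0(τ)=561/256

y_0=3 y_1=0 y_2=-2
S(1/2) = 561/256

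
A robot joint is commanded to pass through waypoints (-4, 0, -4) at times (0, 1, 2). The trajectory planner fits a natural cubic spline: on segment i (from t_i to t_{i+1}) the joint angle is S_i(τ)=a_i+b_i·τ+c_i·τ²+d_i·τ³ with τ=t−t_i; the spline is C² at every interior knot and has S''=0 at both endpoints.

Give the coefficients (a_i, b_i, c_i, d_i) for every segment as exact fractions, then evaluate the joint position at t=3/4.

  seg 0: a=-4 b=6 c=0 d=-2
  seg 1: a=0 b=0 c=-6 d=2
S(3/4) = -11/32

Δ: Δ0=4, Δ1=-4
row 1: diag=4, rhs=-48; c'=1/4, d'=-12
back: M1=-12
M: M0=0, M1=-12, M2=0
seg 0: a=-4, c=M0/2=0, d=(M1−M0)/(6·1)=-2, b=Δ0−h0·(2M0+M1)/6=6
seg 1: a=0, c=M1/2=-6, d=(M2−M1)/(6·1)=2, b=Δ1−h1·(2M1+M2)/6=0
t_q=3/4 → seg 0, τ=3/4; S=-4+6·τ+0·τ²+-2·τ³=-11/32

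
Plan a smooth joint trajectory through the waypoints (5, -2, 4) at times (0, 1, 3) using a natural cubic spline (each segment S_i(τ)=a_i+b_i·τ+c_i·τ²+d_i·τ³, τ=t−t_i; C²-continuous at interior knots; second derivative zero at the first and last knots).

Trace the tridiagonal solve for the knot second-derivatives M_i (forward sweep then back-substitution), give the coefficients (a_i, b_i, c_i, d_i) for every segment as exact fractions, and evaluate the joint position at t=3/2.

Δ: Δ0=-7, Δ1=3
row 1: diag=6, rhs=60; c'=1/3, d'=10
back: M1=10
M: M0=0, M1=10, M2=0
seg 0: a=5, c=M0/2=0, d=(M1−M0)/(6·1)=5/3, b=Δ0−h0·(2M0+M1)/6=-26/3
seg 1: a=-2, c=M1/2=5, d=(M2−M1)/(6·2)=-5/6, b=Δ1−h1·(2M1+M2)/6=-11/3
t_q=3/2 → seg 1, τ=1/2; S=-2+-11/3·τ+5·τ²+-5/6·τ³=-43/16

  seg 0: a=5 b=-26/3 c=0 d=5/3
  seg 1: a=-2 b=-11/3 c=5 d=-5/6
S(3/2) = -43/16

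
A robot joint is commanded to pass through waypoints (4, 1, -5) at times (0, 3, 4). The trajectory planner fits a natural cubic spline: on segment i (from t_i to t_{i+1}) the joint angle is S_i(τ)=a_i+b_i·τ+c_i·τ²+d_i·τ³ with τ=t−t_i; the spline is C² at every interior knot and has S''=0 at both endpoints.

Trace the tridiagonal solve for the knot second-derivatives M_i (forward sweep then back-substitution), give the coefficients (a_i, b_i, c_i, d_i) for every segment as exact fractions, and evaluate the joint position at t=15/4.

  seg 0: a=4 b=7/8 c=0 d=-5/24
  seg 1: a=1 b=-19/4 c=-15/8 d=5/8
S(15/4) = -1717/512

Δ: Δ0=-1, Δ1=-6
row 1: diag=8, rhs=-30; c'=1/8, d'=-15/4
back: M1=-15/4
M: M0=0, M1=-15/4, M2=0
seg 0: a=4, c=M0/2=0, d=(M1−M0)/(6·3)=-5/24, b=Δ0−h0·(2M0+M1)/6=7/8
seg 1: a=1, c=M1/2=-15/8, d=(M2−M1)/(6·1)=5/8, b=Δ1−h1·(2M1+M2)/6=-19/4
t_q=15/4 → seg 1, τ=3/4; S=1+-19/4·τ+-15/8·τ²+5/8·τ³=-1717/512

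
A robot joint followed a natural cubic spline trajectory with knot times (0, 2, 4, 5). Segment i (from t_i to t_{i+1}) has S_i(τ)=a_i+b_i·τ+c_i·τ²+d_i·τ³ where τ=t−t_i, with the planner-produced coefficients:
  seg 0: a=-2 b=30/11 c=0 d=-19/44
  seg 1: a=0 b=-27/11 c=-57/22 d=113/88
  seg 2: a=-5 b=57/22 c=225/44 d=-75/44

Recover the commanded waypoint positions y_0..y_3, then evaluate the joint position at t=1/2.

y_0=-2 y_1=0 y_2=-5 y_3=1
S(1/2) = -243/352

y_0 = S_0(0) = a_0 = -2
y_1 = S_1(0) = a_1 = 0
y_2 = S_2(0) = a_2 = -5
y_3 = S_2(1) = 1
t_q=1/2 is in segment 0 (τ=1/2); S_0(τ)=-243/352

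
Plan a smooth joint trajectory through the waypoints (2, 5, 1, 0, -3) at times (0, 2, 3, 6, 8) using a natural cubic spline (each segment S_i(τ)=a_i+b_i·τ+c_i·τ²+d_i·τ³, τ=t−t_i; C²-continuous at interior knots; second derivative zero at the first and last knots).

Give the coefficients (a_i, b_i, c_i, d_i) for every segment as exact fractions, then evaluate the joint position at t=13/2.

  seg 0: a=2 b=557/156 c=0 d=-323/624
  seg 1: a=5 b=-103/39 c=-323/104 d=545/312
  seg 2: a=1 b=-1127/312 c=111/52 d=-25/72
  seg 3: a=0 b=-7/39 c=-103/104 d=103/624
S(13/2) = -527/1664

Δ: Δ0=3/2, Δ1=-4, Δ2=-1/3, Δ3=-3/2
row 1: diag=6, rhs=-33; c'=1/6, d'=-11/2
row 2: denom=8−1·1/6=47/6; d'=(22−1·-11/2)/(47/6)=165/47
row 3: denom=10−3·18/47=416/47; d'=(-7−3·165/47)/(416/47)=-103/52
back: M3=-103/52
back: M2=165/47−18/47·-103/52=111/26
back: M1=-11/2−1/6·111/26=-323/52
M: M0=0, M1=-323/52, M2=111/26, M3=-103/52, M4=0
seg 0: a=2, c=M0/2=0, d=(M1−M0)/(6·2)=-323/624, b=Δ0−h0·(2M0+M1)/6=557/156
seg 1: a=5, c=M1/2=-323/104, d=(M2−M1)/(6·1)=545/312, b=Δ1−h1·(2M1+M2)/6=-103/39
seg 2: a=1, c=M2/2=111/52, d=(M3−M2)/(6·3)=-25/72, b=Δ2−h2·(2M2+M3)/6=-1127/312
seg 3: a=0, c=M3/2=-103/104, d=(M4−M3)/(6·2)=103/624, b=Δ3−h3·(2M3+M4)/6=-7/39
t_q=13/2 → seg 3, τ=1/2; S=0+-7/39·τ+-103/104·τ²+103/624·τ³=-527/1664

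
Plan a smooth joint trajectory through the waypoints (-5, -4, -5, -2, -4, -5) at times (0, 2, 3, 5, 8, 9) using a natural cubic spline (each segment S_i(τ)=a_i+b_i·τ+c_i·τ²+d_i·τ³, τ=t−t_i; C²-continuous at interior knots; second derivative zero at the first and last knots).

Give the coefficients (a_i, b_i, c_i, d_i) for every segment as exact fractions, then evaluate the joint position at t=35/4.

  seg 0: a=-5 b=16493/13758 c=0 d=-4807/27516
  seg 1: a=-4 b=-12349/13758 c=-4807/4586 d=6506/6879
  seg 2: a=-5 b=-2155/13758 c=8205/4586 d=-13219/27516
  seg 3: a=-2 b=16991/13758 c=-2507/2293 d=2107/13758
  seg 4: a=-4 b=-8186/6879 c=1307/4586 d=-1307/13758
S(35/4) = -1400679/293504

Δ: Δ0=1/2, Δ1=-1, Δ2=3/2, Δ3=-2/3, Δ4=-1
row 1: diag=6, rhs=-9; c'=1/6, d'=-3/2
row 2: denom=6−1·1/6=35/6; d'=(15−1·-3/2)/(35/6)=99/35
row 3: denom=10−2·12/35=326/35; d'=(-13−2·99/35)/(326/35)=-653/326
row 4: denom=8−3·105/326=2293/326; d'=(-2−3·-653/326)/(2293/326)=1307/2293
back: M4=1307/2293
back: M3=-653/326−105/326·1307/2293=-5014/2293
back: M2=99/35−12/35·-5014/2293=8205/2293
back: M1=-3/2−1/6·8205/2293=-4807/2293
M: M0=0, M1=-4807/2293, M2=8205/2293, M3=-5014/2293, M4=1307/2293, M5=0
seg 0: a=-5, c=M0/2=0, d=(M1−M0)/(6·2)=-4807/27516, b=Δ0−h0·(2M0+M1)/6=16493/13758
seg 1: a=-4, c=M1/2=-4807/4586, d=(M2−M1)/(6·1)=6506/6879, b=Δ1−h1·(2M1+M2)/6=-12349/13758
seg 2: a=-5, c=M2/2=8205/4586, d=(M3−M2)/(6·2)=-13219/27516, b=Δ2−h2·(2M2+M3)/6=-2155/13758
seg 3: a=-2, c=M3/2=-2507/2293, d=(M4−M3)/(6·3)=2107/13758, b=Δ3−h3·(2M3+M4)/6=16991/13758
seg 4: a=-4, c=M4/2=1307/4586, d=(M5−M4)/(6·1)=-1307/13758, b=Δ4−h4·(2M4+M5)/6=-8186/6879
t_q=35/4 → seg 4, τ=3/4; S=-4+-8186/6879·τ+1307/4586·τ²+-1307/13758·τ³=-1400679/293504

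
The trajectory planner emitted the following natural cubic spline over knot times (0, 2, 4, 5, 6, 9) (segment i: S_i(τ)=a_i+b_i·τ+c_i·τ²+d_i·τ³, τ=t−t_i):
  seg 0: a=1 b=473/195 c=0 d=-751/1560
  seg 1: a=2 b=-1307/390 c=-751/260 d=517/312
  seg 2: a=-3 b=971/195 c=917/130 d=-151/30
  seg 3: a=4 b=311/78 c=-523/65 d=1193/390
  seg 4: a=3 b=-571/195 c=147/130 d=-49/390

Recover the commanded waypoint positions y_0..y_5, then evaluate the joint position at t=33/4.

y_0=1 y_1=2 y_2=-3 y_3=4 y_4=3 y_5=1
S(33/4) = 1173/1664

y_0 = S_0(0) = a_0 = 1
y_1 = S_1(0) = a_1 = 2
y_2 = S_2(0) = a_2 = -3
y_3 = S_3(0) = a_3 = 4
y_4 = S_4(0) = a_4 = 3
y_5 = S_4(3) = 1
t_q=33/4 is in segment 4 (τ=9/4); S_4(τ)=1173/1664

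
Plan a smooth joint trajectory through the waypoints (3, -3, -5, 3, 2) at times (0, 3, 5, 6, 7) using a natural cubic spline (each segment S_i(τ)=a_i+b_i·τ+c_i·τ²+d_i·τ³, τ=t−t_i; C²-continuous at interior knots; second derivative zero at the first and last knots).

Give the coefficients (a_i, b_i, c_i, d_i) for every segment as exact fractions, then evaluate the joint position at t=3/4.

  seg 0: a=3 b=-227/214 c=0 d=-67/642
  seg 1: a=-3 b=-415/107 c=-201/214 d=509/428
  seg 2: a=-5 b=710/107 c=663/107 d=-517/107
  seg 3: a=3 b=485/107 c=-888/107 d=296/107
S(3/4) = 29589/13696

Δ: Δ0=-2, Δ1=-1, Δ2=8, Δ3=-1
row 1: diag=10, rhs=6; c'=1/5, d'=3/5
row 2: denom=6−2·1/5=28/5; d'=(54−2·3/5)/(28/5)=66/7
row 3: denom=4−1·5/28=107/28; d'=(-54−1·66/7)/(107/28)=-1776/107
back: M3=-1776/107
back: M2=66/7−5/28·-1776/107=1326/107
back: M1=3/5−1/5·1326/107=-201/107
M: M0=0, M1=-201/107, M2=1326/107, M3=-1776/107, M4=0
seg 0: a=3, c=M0/2=0, d=(M1−M0)/(6·3)=-67/642, b=Δ0−h0·(2M0+M1)/6=-227/214
seg 1: a=-3, c=M1/2=-201/214, d=(M2−M1)/(6·2)=509/428, b=Δ1−h1·(2M1+M2)/6=-415/107
seg 2: a=-5, c=M2/2=663/107, d=(M3−M2)/(6·1)=-517/107, b=Δ2−h2·(2M2+M3)/6=710/107
seg 3: a=3, c=M3/2=-888/107, d=(M4−M3)/(6·1)=296/107, b=Δ3−h3·(2M3+M4)/6=485/107
t_q=3/4 → seg 0, τ=3/4; S=3+-227/214·τ+0·τ²+-67/642·τ³=29589/13696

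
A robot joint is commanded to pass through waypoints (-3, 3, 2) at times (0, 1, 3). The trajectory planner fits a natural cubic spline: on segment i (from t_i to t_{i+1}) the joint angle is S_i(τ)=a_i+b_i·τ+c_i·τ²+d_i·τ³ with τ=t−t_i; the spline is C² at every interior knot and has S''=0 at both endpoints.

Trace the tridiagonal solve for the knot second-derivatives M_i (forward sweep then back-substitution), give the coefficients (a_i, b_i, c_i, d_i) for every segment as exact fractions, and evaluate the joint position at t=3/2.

Δ: Δ0=6, Δ1=-1/2
row 1: diag=6, rhs=-39; c'=1/3, d'=-13/2
back: M1=-13/2
M: M0=0, M1=-13/2, M2=0
seg 0: a=-3, c=M0/2=0, d=(M1−M0)/(6·1)=-13/12, b=Δ0−h0·(2M0+M1)/6=85/12
seg 1: a=3, c=M1/2=-13/4, d=(M2−M1)/(6·2)=13/24, b=Δ1−h1·(2M1+M2)/6=23/6
t_q=3/2 → seg 1, τ=1/2; S=3+23/6·τ+-13/4·τ²+13/24·τ³=267/64

  seg 0: a=-3 b=85/12 c=0 d=-13/12
  seg 1: a=3 b=23/6 c=-13/4 d=13/24
S(3/2) = 267/64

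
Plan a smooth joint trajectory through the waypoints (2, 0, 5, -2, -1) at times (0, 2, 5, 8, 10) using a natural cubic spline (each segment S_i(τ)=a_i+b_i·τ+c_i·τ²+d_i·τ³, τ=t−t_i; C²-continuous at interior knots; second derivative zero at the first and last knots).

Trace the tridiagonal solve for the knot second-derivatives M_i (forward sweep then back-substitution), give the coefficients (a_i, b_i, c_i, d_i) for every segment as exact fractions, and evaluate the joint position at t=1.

Δ: Δ0=-1, Δ1=5/3, Δ2=-7/3, Δ3=1/2
row 1: diag=10, rhs=16; c'=3/10, d'=8/5
row 2: denom=12−3·3/10=111/10; d'=(-24−3·8/5)/(111/10)=-96/37
row 3: denom=10−3·10/37=340/37; d'=(17−3·-96/37)/(340/37)=917/340
back: M3=917/340
back: M2=-96/37−10/37·917/340=-113/34
back: M1=8/5−3/10·-113/34=883/340
M: M0=0, M1=883/340, M2=-113/34, M3=917/340, M4=0
seg 0: a=2, c=M0/2=0, d=(M1−M0)/(6·2)=883/4080, b=Δ0−h0·(2M0+M1)/6=-1903/1020
seg 1: a=0, c=M1/2=883/680, d=(M2−M1)/(6·3)=-671/2040, b=Δ1−h1·(2M1+M2)/6=373/510
seg 2: a=5, c=M2/2=-113/68, d=(M3−M2)/(6·3)=2047/6120, b=Δ2−h2·(2M2+M3)/6=-43/120
seg 3: a=-2, c=M3/2=917/680, d=(M4−M3)/(6·2)=-917/4080, b=Δ3−h3·(2M3+M4)/6=-331/255
t_q=1 → seg 0, τ=1; S=2+-1903/1020·τ+0·τ²+883/4080·τ³=477/1360

  seg 0: a=2 b=-1903/1020 c=0 d=883/4080
  seg 1: a=0 b=373/510 c=883/680 d=-671/2040
  seg 2: a=5 b=-43/120 c=-113/68 d=2047/6120
  seg 3: a=-2 b=-331/255 c=917/680 d=-917/4080
S(1) = 477/1360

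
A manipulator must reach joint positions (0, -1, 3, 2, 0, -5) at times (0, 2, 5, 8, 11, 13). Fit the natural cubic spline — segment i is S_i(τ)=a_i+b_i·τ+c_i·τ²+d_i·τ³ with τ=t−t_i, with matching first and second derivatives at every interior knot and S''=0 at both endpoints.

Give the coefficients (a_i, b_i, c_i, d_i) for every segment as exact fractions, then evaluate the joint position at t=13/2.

Δ: Δ0=-1/2, Δ1=4/3, Δ2=-1/3, Δ3=-2/3, Δ4=-5/2
row 1: diag=10, rhs=11; c'=3/10, d'=11/10
row 2: denom=12−3·3/10=111/10; d'=(-10−3·11/10)/(111/10)=-133/111
row 3: denom=12−3·10/37=414/37; d'=(-2−3·-133/111)/(414/37)=59/414
row 4: denom=10−3·37/138=423/46; d'=(-11−3·59/414)/(423/46)=-1577/1269
back: M4=-1577/1269
back: M3=59/414−37/138·-1577/1269=1811/3807
back: M2=-133/111−10/37·1811/3807=-5051/3807
back: M1=11/10−3/10·-5051/3807=1901/1269
M: M0=0, M1=1901/1269, M2=-5051/3807, M3=1811/3807, M4=-1577/1269, M5=0
seg 0: a=0, c=M0/2=0, d=(M1−M0)/(6·2)=1901/15228, b=Δ0−h0·(2M0+M1)/6=-7609/7614
seg 1: a=-1, c=M1/2=1901/2538, d=(M2−M1)/(6·3)=-5377/34263, b=Δ1−h1·(2M1+M2)/6=3797/7614
seg 2: a=3, c=M2/2=-5051/7614, d=(M3−M2)/(6·3)=73/729, b=Δ2−h2·(2M2+M3)/6=5753/7614
seg 3: a=2, c=M3/2=1811/7614, d=(M4−M3)/(6·3)=-3271/34263, b=Δ3−h3·(2M3+M4)/6=-3967/7614
seg 4: a=0, c=M4/2=-1577/2538, d=(M5−M4)/(6·2)=1577/15228, b=Δ4−h4·(2M4+M5)/6=-12727/7614
t_q=13/2 → seg 2, τ=3/2; S=3+5753/7614·τ+-5051/7614·τ²+73/729·τ³=140/47

  seg 0: a=0 b=-7609/7614 c=0 d=1901/15228
  seg 1: a=-1 b=3797/7614 c=1901/2538 d=-5377/34263
  seg 2: a=3 b=5753/7614 c=-5051/7614 d=73/729
  seg 3: a=2 b=-3967/7614 c=1811/7614 d=-3271/34263
  seg 4: a=0 b=-12727/7614 c=-1577/2538 d=1577/15228
S(13/2) = 140/47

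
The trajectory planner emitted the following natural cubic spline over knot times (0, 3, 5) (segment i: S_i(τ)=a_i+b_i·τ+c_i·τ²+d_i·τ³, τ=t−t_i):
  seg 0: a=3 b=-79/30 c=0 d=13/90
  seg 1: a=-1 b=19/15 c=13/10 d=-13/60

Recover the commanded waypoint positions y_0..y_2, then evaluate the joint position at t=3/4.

y_0 = S_0(0) = a_0 = 3
y_1 = S_1(0) = a_1 = -1
y_2 = S_1(2) = 5
t_q=3/4 is in segment 0 (τ=3/4); S_0(τ)=139/128

y_0=3 y_1=-1 y_2=5
S(3/4) = 139/128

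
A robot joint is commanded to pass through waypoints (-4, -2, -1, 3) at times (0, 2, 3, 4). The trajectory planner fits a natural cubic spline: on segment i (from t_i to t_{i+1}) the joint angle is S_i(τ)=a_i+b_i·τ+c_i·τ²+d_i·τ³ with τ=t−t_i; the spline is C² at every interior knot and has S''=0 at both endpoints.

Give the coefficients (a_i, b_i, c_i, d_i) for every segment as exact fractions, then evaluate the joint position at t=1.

Δ: Δ0=1, Δ1=1, Δ2=4
row 1: diag=6, rhs=0; c'=1/6, d'=0
row 2: denom=4−1·1/6=23/6; d'=(18−1·0)/(23/6)=108/23
back: M2=108/23
back: M1=0−1/6·108/23=-18/23
M: M0=0, M1=-18/23, M2=108/23, M3=0
seg 0: a=-4, c=M0/2=0, d=(M1−M0)/(6·2)=-3/46, b=Δ0−h0·(2M0+M1)/6=29/23
seg 1: a=-2, c=M1/2=-9/23, d=(M2−M1)/(6·1)=21/23, b=Δ1−h1·(2M1+M2)/6=11/23
seg 2: a=-1, c=M2/2=54/23, d=(M3−M2)/(6·1)=-18/23, b=Δ2−h2·(2M2+M3)/6=56/23
t_q=1 → seg 0, τ=1; S=-4+29/23·τ+0·τ²+-3/46·τ³=-129/46

  seg 0: a=-4 b=29/23 c=0 d=-3/46
  seg 1: a=-2 b=11/23 c=-9/23 d=21/23
  seg 2: a=-1 b=56/23 c=54/23 d=-18/23
S(1) = -129/46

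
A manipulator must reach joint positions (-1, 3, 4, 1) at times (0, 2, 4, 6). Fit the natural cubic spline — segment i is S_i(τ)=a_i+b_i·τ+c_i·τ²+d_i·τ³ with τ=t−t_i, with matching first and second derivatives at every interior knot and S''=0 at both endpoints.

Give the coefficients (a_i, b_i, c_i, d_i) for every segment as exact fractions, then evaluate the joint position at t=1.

Δ: Δ0=2, Δ1=1/2, Δ2=-3/2
row 1: diag=8, rhs=-9; c'=1/4, d'=-9/8
row 2: denom=8−2·1/4=15/2; d'=(-12−2·-9/8)/(15/2)=-13/10
back: M2=-13/10
back: M1=-9/8−1/4·-13/10=-4/5
M: M0=0, M1=-4/5, M2=-13/10, M3=0
seg 0: a=-1, c=M0/2=0, d=(M1−M0)/(6·2)=-1/15, b=Δ0−h0·(2M0+M1)/6=34/15
seg 1: a=3, c=M1/2=-2/5, d=(M2−M1)/(6·2)=-1/24, b=Δ1−h1·(2M1+M2)/6=22/15
seg 2: a=4, c=M2/2=-13/20, d=(M3−M2)/(6·2)=13/120, b=Δ2−h2·(2M2+M3)/6=-19/30
t_q=1 → seg 0, τ=1; S=-1+34/15·τ+0·τ²+-1/15·τ³=6/5

  seg 0: a=-1 b=34/15 c=0 d=-1/15
  seg 1: a=3 b=22/15 c=-2/5 d=-1/24
  seg 2: a=4 b=-19/30 c=-13/20 d=13/120
S(1) = 6/5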